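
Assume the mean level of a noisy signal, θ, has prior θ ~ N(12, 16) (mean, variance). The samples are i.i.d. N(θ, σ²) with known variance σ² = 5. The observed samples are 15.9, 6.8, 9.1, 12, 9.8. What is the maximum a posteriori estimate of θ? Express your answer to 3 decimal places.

θ̂_MAP = 10.795

n = 5; x̄ = (15.9 + 6.8 + 9.1 + 12 + 9.8)/5 = 53.6/5 = 10.72.
For a Normal prior and Normal likelihood with known variance, the posterior is Normal; its mode equals its mean, the precision-weighted average.
Prior precision 1/σ₀² = 1/16 = 0.0625; data precision n/σ² = 5/5 = 1.
θ̂ = (0.0625·12 + 1·10.72) / (0.0625 + 1) = 11.47/1.0625 = 4588/425 ≈ 10.795.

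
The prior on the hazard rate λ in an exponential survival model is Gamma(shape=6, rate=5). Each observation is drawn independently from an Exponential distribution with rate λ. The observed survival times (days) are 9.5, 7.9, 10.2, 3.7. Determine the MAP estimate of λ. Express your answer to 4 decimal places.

The Exponential(rate=λ) likelihood is ∝ λ^n e^(−λΣtᵢ). Here n = 4 and Σtᵢ = 9.5 + 7.9 + 10.2 + 3.7 = 31.3.
Posterior ∝ λ^5e^(−5λ) · λ^4e^(−31.3λ) = λ^9e^(−36.3λ), i.e. Gamma(10, 36.3).
Mode = (a−1)/b = 9/36.3 ≈ 0.2479.

λ̂_MAP = 0.2479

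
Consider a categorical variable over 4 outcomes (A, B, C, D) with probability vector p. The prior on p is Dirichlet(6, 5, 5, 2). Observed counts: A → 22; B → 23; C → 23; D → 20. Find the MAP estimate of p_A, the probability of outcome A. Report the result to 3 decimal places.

MAP estimate of p_A = 0.265

The posterior is Dirichlet(αᵢ + nᵢ) = Dirichlet(28, 28, 28, 22).
For a Dirichlet(a₁,…,a_K) with all aᵢ > 1, the mode has j-th component (aⱼ − 1)/(Σaᵢ − K).
Here Σaᵢ = 106 and K = 4, so p_A = (28 − 1)/(106 − 4) = 27/102 ≈ 0.265.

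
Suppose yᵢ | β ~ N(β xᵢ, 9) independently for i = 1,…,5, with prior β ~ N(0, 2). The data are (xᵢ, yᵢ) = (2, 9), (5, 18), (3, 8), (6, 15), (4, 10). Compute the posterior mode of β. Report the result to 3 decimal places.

β̂_MAP = 2.772

log p(β | y) = −Σ(yᵢ − βxᵢ)²/(2·9) − β²/(2·2) + const.
Setting the derivative to zero: Σxᵢ(yᵢ − βxᵢ)/9 − β/2 = 0, so β = Σxᵢyᵢ / (Σxᵢ² + σ²/τ²).
Σxᵢyᵢ = 2·9 + 5·18 + 3·8 + 6·15 + 4·10 = 262; Σxᵢ² = 90; σ²/τ² = 4.5.
β̂_MAP = 262 / (90 + 4.5) = 262/94.5 ≈ 2.772.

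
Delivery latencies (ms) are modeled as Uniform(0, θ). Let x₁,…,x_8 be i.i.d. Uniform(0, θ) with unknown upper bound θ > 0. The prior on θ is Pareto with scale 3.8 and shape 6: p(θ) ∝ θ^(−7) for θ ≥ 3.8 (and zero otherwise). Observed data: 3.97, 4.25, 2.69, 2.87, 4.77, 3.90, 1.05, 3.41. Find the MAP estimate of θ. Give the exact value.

The Uniform(0, θ) likelihood is θ^(−n) for θ ≥ max(xᵢ), zero otherwise. Here max(xᵢ) = 4.77.
Posterior ∝ θ^(−7) · θ^(−8) = θ^(−15) on θ ≥ max(3.8, 4.77) = 4.77.
This density is strictly decreasing in θ, so the posterior mode lies at the lower boundary of the support.

θ̂_MAP = 4.77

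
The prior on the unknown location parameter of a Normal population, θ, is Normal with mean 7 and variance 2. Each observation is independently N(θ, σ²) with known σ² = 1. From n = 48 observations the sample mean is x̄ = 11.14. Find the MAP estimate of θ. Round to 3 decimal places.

θ̂_MAP = 11.097

n = 48, x̄ = 11.14.
For a Normal prior and Normal likelihood with known variance, the posterior is Normal; its mode equals its mean, the precision-weighted average.
Prior precision 1/σ₀² = 1/2 = 0.5; data precision n/σ² = 48/1 = 48.
θ̂ = (0.5·7 + 48·11.14) / (0.5 + 48) = 538.22/48.5 = 26911/2425 ≈ 11.097.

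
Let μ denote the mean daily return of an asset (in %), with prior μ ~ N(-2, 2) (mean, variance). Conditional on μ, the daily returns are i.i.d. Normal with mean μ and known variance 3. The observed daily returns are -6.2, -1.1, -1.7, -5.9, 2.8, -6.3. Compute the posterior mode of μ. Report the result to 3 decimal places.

μ̂_MAP = -2.853

n = 6; x̄ = ((-6.2) + (-1.1) + (-1.7) + (-5.9) + 2.8 + (-6.3))/6 = -18.4/6 = -46/15 ≈ -3.0667.
For a Normal prior and Normal likelihood with known variance, the posterior is Normal; its mode equals its mean, the precision-weighted average.
Prior precision 1/σ₀² = 1/2 = 0.5; data precision n/σ² = 6/3 = 2.
μ̂ = (0.5·(-2) + 2·(-46/15)) / (0.5 + 2) = (-107/15)/2.5 = -214/75 ≈ -2.853.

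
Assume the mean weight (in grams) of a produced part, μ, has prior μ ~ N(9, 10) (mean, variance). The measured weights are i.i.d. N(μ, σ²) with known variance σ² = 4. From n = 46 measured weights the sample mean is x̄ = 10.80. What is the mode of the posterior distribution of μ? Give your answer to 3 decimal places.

n = 46, x̄ = 10.80.
For a Normal prior and Normal likelihood with known variance, the posterior is Normal; its mode equals its mean, the precision-weighted average.
Prior precision 1/σ₀² = 1/10 = 0.1; data precision n/σ² = 46/4 = 11.5.
μ̂ = (0.1·9 + 11.5·10.8) / (0.1 + 11.5) = 125.1/11.6 = 1251/116 ≈ 10.784.

μ̂_MAP = 10.784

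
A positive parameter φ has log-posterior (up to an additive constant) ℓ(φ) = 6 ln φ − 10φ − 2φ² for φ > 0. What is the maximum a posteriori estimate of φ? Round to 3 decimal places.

φ̂_MAP = 0.500

ℓ'(φ) = 6/φ − 10 − 4φ. Setting this to zero and multiplying by φ: 4φ² + 10φ − 6 = 0.
φ = (−10 + √(10² + 4·4·6)) / (2·4) = (−10 + √196) / 8 = (−10 + 14)/8 = 1/2.
ℓ''(φ) = −6/φ² − 4 < 0, confirming a maximum.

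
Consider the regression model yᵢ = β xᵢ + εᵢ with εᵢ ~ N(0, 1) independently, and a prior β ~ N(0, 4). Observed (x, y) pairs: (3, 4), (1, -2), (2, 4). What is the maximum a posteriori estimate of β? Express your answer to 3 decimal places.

log p(β | y) = −Σ(yᵢ − βxᵢ)²/(2·1) − β²/(2·4) + const.
Setting the derivative to zero: Σxᵢ(yᵢ − βxᵢ)/1 − β/4 = 0, so β = Σxᵢyᵢ / (Σxᵢ² + σ²/τ²).
Σxᵢyᵢ = 3·4 + 1·(-2) + 2·4 = 18; Σxᵢ² = 14; σ²/τ² = 0.25.
β̂_MAP = 18 / (14 + 0.25) = 18/14.25 ≈ 1.263.

β̂_MAP = 1.263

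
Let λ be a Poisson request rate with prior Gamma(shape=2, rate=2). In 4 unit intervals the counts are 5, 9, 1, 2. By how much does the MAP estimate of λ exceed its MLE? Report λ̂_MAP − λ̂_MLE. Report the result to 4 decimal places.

MAP − MLE = -1.2500

Σxᵢ = 17. Posterior is Gamma(19, 6); MAP = (19−1)/6 = 18/6 ≈ 3.00000.
MLE = x̄ = 17/4 ≈ 4.25000.
Difference = 18/6 − 17/4 = -5/4 ≈ -1.2500.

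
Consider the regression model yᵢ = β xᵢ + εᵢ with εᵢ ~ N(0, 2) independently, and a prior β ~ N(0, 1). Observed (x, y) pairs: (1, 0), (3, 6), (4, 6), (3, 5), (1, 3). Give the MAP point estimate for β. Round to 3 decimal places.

β̂_MAP = 1.579

log p(β | y) = −Σ(yᵢ − βxᵢ)²/(2·2) − β²/(2·1) + const.
Setting the derivative to zero: Σxᵢ(yᵢ − βxᵢ)/2 − β/1 = 0, so β = Σxᵢyᵢ / (Σxᵢ² + σ²/τ²).
Σxᵢyᵢ = 1·0 + 3·6 + 4·6 + 3·5 + 1·3 = 60; Σxᵢ² = 36; σ²/τ² = 2.
β̂_MAP = 60 / (36 + 2) = 60/38 ≈ 1.579.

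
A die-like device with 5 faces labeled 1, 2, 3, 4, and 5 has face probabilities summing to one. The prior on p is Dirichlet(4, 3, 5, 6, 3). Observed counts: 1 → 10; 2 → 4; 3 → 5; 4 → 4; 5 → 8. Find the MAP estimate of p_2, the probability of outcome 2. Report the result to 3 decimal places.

The posterior is Dirichlet(αᵢ + nᵢ) = Dirichlet(14, 7, 10, 10, 11).
For a Dirichlet(a₁,…,a_K) with all aᵢ > 1, the mode has j-th component (aⱼ − 1)/(Σaᵢ − K).
Here Σaᵢ = 52 and K = 5, so p_2 = (7 − 1)/(52 − 5) = 6/47 ≈ 0.128.

MAP estimate: 0.128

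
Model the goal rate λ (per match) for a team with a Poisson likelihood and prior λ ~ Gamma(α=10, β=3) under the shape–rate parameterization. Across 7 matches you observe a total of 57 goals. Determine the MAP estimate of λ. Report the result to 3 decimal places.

Σxᵢ = 57, n = 7.
Posterior ∝ λ^9e^(−3λ) · λ^57e^(−7λ) = λ^66e^(−10λ), i.e. Gamma(shape=67, rate=10).
The mode of a Gamma(a, b) with a ≥ 1 (shape–rate) is (a−1)/b = 66/10 ≈ 6.600.

λ̂_MAP = 6.600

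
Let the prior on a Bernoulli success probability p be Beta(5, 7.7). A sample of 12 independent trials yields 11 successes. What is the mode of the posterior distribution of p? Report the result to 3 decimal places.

Prior: Beta(5, 7.7).
Data: 11 successes in 12 trials. The binomial likelihood contributes p^11(1−p)^1, so the posterior is Beta(5+11, 7.7+1) = Beta(16, 8.7).
For Beta(a, b) with a, b > 1 the mode is (a−1)/(a+b−2) = 15/22.7 ≈ 0.661.

p̂_MAP = 0.661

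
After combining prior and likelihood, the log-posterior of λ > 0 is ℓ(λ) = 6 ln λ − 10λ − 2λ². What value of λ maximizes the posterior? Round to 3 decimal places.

ℓ'(λ) = 6/λ − 10 − 4λ. Setting this to zero and multiplying by λ: 4λ² + 10λ − 6 = 0.
λ = (−10 + √(10² + 4·4·6)) / (2·4) = (−10 + √196) / 8 = (−10 + 14)/8 = 1/2.
ℓ''(λ) = −6/λ² − 4 < 0, confirming a maximum.

λ̂_MAP = 0.500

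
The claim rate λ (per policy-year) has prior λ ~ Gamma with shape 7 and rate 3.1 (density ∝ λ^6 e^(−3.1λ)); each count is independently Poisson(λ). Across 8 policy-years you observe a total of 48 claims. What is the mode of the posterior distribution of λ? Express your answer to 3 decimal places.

Σxᵢ = 48, n = 8.
Posterior ∝ λ^6e^(−3.1λ) · λ^48e^(−8λ) = λ^54e^(−11.1λ), i.e. Gamma(shape=55, rate=11.1).
The mode of a Gamma(a, b) with a ≥ 1 (shape–rate) is (a−1)/b = 54/11.1 ≈ 4.865.

λ̂_MAP = 4.865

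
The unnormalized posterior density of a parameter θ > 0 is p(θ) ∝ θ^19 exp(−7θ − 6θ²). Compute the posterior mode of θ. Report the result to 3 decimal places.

θ̂_MAP = 1.000

ℓ'(θ) = 19/θ − 7 − 12θ. Setting this to zero and multiplying by θ: 12θ² + 7θ − 19 = 0.
θ = (−7 + √(7² + 4·12·19)) / (2·12) = (−7 + √961) / 24 = (−7 + 31)/24 = 1.
ℓ''(θ) = −19/θ² − 12 < 0, confirming a maximum.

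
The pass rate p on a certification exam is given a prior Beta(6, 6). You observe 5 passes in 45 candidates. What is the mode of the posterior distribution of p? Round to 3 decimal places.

Prior: Beta(6, 6).
Data: 5 successes in 45 trials. The binomial likelihood contributes p^5(1−p)^40, so the posterior is Beta(6+5, 6+40) = Beta(11, 46).
For Beta(a, b) with a, b > 1 the mode is (a−1)/(a+b−2) = 10/55 ≈ 0.182.

p̂_MAP = 0.182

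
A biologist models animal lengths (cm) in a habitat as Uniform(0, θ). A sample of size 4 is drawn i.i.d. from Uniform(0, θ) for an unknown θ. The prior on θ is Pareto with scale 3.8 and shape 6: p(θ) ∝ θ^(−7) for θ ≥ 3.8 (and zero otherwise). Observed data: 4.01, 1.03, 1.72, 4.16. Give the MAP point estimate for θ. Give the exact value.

θ̂_MAP = 4.16

The Uniform(0, θ) likelihood is θ^(−n) for θ ≥ max(xᵢ), zero otherwise. Here max(xᵢ) = 4.16.
Posterior ∝ θ^(−7) · θ^(−4) = θ^(−11) on θ ≥ max(3.8, 4.16) = 4.16.
This density is strictly decreasing in θ, so the posterior mode lies at the lower boundary of the support.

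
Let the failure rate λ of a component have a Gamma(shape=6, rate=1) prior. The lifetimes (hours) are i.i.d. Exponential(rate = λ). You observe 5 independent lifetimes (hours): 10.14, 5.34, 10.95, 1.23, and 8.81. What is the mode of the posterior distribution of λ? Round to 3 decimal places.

The Exponential(rate=λ) likelihood is ∝ λ^n e^(−λΣtᵢ). Here n = 5 and Σtᵢ = 10.14 + 5.34 + 10.95 + 1.23 + 8.81 = 36.47.
Posterior ∝ λ^5e^(−1λ) · λ^5e^(−36.47λ) = λ^10e^(−37.47λ), i.e. Gamma(11, 37.47).
Mode = (a−1)/b = 10/37.47 ≈ 0.267.

λ̂_MAP = 0.267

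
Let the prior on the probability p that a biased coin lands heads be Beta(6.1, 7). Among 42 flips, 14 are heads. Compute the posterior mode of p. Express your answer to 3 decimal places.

Prior: Beta(6.1, 7).
Data: 14 successes in 42 trials. The binomial likelihood contributes p^14(1−p)^28, so the posterior is Beta(6.1+14, 7+28) = Beta(20.1, 35).
For Beta(a, b) with a, b > 1 the mode is (a−1)/(a+b−2) = 19.1/53.1 ≈ 0.360.

p̂_MAP = 0.360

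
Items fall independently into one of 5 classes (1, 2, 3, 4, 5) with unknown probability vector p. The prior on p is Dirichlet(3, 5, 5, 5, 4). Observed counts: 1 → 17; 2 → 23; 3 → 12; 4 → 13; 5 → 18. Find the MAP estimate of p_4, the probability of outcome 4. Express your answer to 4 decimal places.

The posterior is Dirichlet(αᵢ + nᵢ) = Dirichlet(20, 28, 17, 18, 22).
For a Dirichlet(a₁,…,a_K) with all aᵢ > 1, the mode has j-th component (aⱼ − 1)/(Σaᵢ − K).
Here Σaᵢ = 105 and K = 5, so p_4 = (18 − 1)/(105 − 5) = 17/100 ≈ 0.1700.

MAP estimate: 0.1700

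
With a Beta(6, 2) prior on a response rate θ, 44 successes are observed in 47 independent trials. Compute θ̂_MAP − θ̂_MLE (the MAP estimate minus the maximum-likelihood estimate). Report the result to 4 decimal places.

MAP − MLE = -0.0116

Posterior is Beta(50, 5); MAP = (50−1)/(55−2) = 49/53 ≈ 0.92453.
MLE ignores the prior: θ̂_MLE = k/n = 44/47 ≈ 0.93617.
Difference = 49/53 − 44/47 = -29/2491 ≈ -0.0116.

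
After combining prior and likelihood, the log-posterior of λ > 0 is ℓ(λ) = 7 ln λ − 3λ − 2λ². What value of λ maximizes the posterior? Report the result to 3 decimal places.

λ̂_MAP = 1.000

ℓ'(λ) = 7/λ − 3 − 4λ. Setting this to zero and multiplying by λ: 4λ² + 3λ − 7 = 0.
λ = (−3 + √(3² + 4·4·7)) / (2·4) = (−3 + √121) / 8 = (−3 + 11)/8 = 1.
ℓ''(λ) = −7/λ² − 4 < 0, confirming a maximum.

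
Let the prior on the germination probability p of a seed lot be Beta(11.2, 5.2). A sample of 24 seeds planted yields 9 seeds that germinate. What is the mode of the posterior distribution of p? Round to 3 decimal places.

p̂_MAP = 0.500

Prior: Beta(11.2, 5.2).
Data: 9 successes in 24 trials. The binomial likelihood contributes p^9(1−p)^15, so the posterior is Beta(11.2+9, 5.2+15) = Beta(20.2, 20.2).
For Beta(a, b) with a, b > 1 the mode is (a−1)/(a+b−2) = 19.2/38.4 ≈ 0.500.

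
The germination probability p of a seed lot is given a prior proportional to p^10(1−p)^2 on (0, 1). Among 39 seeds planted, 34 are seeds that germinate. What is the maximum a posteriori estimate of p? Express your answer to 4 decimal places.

p̂_MAP = 0.8627

The prior density ∝ p^10(1−p)^2 is the kernel of Beta(11, 3).
Data: 34 successes in 39 trials. The binomial likelihood contributes p^34(1−p)^5, so the posterior is Beta(11+34, 3+5) = Beta(45, 8).
For Beta(a, b) with a, b > 1 the mode is (a−1)/(a+b−2) = 44/51 ≈ 0.8627.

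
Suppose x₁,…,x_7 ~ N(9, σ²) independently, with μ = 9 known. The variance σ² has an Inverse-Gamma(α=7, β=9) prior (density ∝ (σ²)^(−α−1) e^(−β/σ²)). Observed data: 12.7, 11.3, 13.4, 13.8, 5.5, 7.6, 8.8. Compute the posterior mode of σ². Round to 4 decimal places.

Sum of squared deviations about the known mean: SS = (12.7−9)² + (11.3−9)² + (13.4−9)² + (13.8−9)² + (5.5−9)² + (7.6−9)² + (8.8−9)² = 75.63.
The Normal likelihood contributes (σ²)^(−n/2) exp(−SS/(2σ²)), so the posterior is Inverse-Gamma(α + n/2, β + SS/2) = Inverse-Gamma(10.5, 46.815).
The mode of Inverse-Gamma(a, b) is b/(a+1) = 46.815/11.5 ≈ 4.0709.

σ̂²_MAP = 4.0709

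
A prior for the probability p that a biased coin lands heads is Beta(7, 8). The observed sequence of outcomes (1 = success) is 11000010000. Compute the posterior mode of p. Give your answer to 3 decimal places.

p̂_MAP = 0.375

Prior: Beta(7, 8).
Data: 3 successes in 11 trials (from the sequence). The binomial likelihood contributes p^3(1−p)^8, so the posterior is Beta(7+3, 8+8) = Beta(10, 16).
For Beta(a, b) with a, b > 1 the mode is (a−1)/(a+b−2) = 9/24 ≈ 0.375.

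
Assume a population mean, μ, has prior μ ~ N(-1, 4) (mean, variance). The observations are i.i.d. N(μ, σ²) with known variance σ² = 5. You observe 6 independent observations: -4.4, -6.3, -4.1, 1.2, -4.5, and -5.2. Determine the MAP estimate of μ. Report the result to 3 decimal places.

n = 6; x̄ = ((-4.4) + (-6.3) + (-4.1) + 1.2 + (-4.5) + (-5.2))/6 = -23.3/6 = -233/60 ≈ -3.8833.
For a Normal prior and Normal likelihood with known variance, the posterior is Normal; its mode equals its mean, the precision-weighted average.
Prior precision 1/σ₀² = 1/4 = 0.25; data precision n/σ² = 6/5 = 1.2.
μ̂ = (0.25·(-1) + 1.2·(-233/60)) / (0.25 + 1.2) = (-4.91)/1.45 = -491/145 ≈ -3.386.

μ̂_MAP = -3.386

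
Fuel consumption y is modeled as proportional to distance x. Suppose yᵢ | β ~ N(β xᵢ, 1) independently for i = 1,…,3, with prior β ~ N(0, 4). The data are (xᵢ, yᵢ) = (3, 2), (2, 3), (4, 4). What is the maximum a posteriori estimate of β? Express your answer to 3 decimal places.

log p(β | y) = −Σ(yᵢ − βxᵢ)²/(2·1) − β²/(2·4) + const.
Setting the derivative to zero: Σxᵢ(yᵢ − βxᵢ)/1 − β/4 = 0, so β = Σxᵢyᵢ / (Σxᵢ² + σ²/τ²).
Σxᵢyᵢ = 3·2 + 2·3 + 4·4 = 28; Σxᵢ² = 29; σ²/τ² = 0.25.
β̂_MAP = 28 / (29 + 0.25) = 28/29.25 ≈ 0.957.

β̂_MAP = 0.957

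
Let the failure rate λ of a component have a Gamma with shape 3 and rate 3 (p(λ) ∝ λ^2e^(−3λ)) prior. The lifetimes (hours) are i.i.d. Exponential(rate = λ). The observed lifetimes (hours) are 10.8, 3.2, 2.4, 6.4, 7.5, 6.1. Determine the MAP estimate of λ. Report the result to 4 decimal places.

λ̂_MAP = 0.2030

The Exponential(rate=λ) likelihood is ∝ λ^n e^(−λΣtᵢ). Here n = 6 and Σtᵢ = 10.8 + 3.2 + 2.4 + 6.4 + 7.5 + 6.1 = 36.4.
Posterior ∝ λ^2e^(−3λ) · λ^6e^(−36.4λ) = λ^8e^(−39.4λ), i.e. Gamma(9, 39.4).
Mode = (a−1)/b = 8/39.4 ≈ 0.2030.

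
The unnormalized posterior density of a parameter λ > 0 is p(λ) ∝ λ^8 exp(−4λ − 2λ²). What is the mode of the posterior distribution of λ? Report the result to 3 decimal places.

λ̂_MAP = 1.000

ℓ'(λ) = 8/λ − 4 − 4λ. Setting this to zero and multiplying by λ: 4λ² + 4λ − 8 = 0.
λ = (−4 + √(4² + 4·4·8)) / (2·4) = (−4 + √144) / 8 = (−4 + 12)/8 = 1.
ℓ''(λ) = −8/λ² − 4 < 0, confirming a maximum.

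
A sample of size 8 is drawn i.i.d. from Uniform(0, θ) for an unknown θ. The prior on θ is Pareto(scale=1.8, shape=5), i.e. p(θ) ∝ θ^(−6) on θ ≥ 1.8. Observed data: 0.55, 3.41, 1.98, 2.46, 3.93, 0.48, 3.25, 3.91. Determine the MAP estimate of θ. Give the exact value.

θ̂_MAP = 3.93

The Uniform(0, θ) likelihood is θ^(−n) for θ ≥ max(xᵢ), zero otherwise. Here max(xᵢ) = 3.93.
Posterior ∝ θ^(−6) · θ^(−8) = θ^(−14) on θ ≥ max(1.8, 3.93) = 3.93.
This density is strictly decreasing in θ, so the posterior mode lies at the lower boundary of the support.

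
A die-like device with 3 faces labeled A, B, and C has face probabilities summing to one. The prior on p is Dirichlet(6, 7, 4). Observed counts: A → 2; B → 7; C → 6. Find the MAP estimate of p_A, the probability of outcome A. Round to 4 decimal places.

MAP estimate of p_A = 0.2414

The posterior is Dirichlet(αᵢ + nᵢ) = Dirichlet(8, 14, 10).
For a Dirichlet(a₁,…,a_K) with all aᵢ > 1, the mode has j-th component (aⱼ − 1)/(Σaᵢ − K).
Here Σaᵢ = 32 and K = 3, so p_A = (8 − 1)/(32 − 3) = 7/29 ≈ 0.2414.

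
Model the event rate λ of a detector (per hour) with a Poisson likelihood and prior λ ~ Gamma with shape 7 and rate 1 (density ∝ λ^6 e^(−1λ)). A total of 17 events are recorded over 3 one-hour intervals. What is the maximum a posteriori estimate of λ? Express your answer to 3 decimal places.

Σxᵢ = 17, n = 3.
Posterior ∝ λ^6e^(−1λ) · λ^17e^(−3λ) = λ^23e^(−4λ), i.e. Gamma(shape=24, rate=4).
The mode of a Gamma(a, b) with a ≥ 1 (shape–rate) is (a−1)/b = 23/4 ≈ 5.750.

λ̂_MAP = 5.750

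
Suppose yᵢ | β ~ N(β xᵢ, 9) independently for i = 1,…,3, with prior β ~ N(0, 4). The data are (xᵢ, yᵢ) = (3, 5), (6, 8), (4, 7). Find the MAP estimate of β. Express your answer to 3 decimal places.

β̂_MAP = 1.439

log p(β | y) = −Σ(yᵢ − βxᵢ)²/(2·9) − β²/(2·4) + const.
Setting the derivative to zero: Σxᵢ(yᵢ − βxᵢ)/9 − β/4 = 0, so β = Σxᵢyᵢ / (Σxᵢ² + σ²/τ²).
Σxᵢyᵢ = 3·5 + 6·8 + 4·7 = 91; Σxᵢ² = 61; σ²/τ² = 2.25.
β̂_MAP = 91 / (61 + 2.25) = 91/63.25 ≈ 1.439.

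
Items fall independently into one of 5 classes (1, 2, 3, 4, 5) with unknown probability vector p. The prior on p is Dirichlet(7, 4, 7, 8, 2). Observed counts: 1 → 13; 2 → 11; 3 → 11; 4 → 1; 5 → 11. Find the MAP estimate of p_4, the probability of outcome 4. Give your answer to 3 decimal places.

The posterior is Dirichlet(αᵢ + nᵢ) = Dirichlet(20, 15, 18, 9, 13).
For a Dirichlet(a₁,…,a_K) with all aᵢ > 1, the mode has j-th component (aⱼ − 1)/(Σaᵢ − K).
Here Σaᵢ = 75 and K = 5, so p_4 = (9 − 1)/(75 − 5) = 8/70 ≈ 0.114.

MAP estimate: 0.114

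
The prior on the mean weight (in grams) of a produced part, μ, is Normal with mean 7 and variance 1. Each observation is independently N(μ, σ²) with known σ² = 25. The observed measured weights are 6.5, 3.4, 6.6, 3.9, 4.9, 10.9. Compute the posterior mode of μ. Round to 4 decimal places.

n = 6; x̄ = (6.5 + 3.4 + 6.6 + 3.9 + 4.9 + 10.9)/6 = 36.2/6 = 181/30 ≈ 6.0333.
For a Normal prior and Normal likelihood with known variance, the posterior is Normal; its mode equals its mean, the precision-weighted average.
Prior precision 1/σ₀² = 1/1 = 1; data precision n/σ² = 6/25 = 0.24.
μ̂ = (1·7 + 0.24·(181/30)) / (1 + 0.24) = 8.448/1.24 = 1056/155 ≈ 6.8129.

μ̂_MAP = 6.8129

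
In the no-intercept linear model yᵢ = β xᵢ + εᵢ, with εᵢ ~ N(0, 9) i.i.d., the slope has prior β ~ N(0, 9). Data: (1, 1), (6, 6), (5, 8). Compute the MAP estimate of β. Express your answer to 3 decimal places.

log p(β | y) = −Σ(yᵢ − βxᵢ)²/(2·9) − β²/(2·9) + const.
Setting the derivative to zero: Σxᵢ(yᵢ − βxᵢ)/9 − β/9 = 0, so β = Σxᵢyᵢ / (Σxᵢ² + σ²/τ²).
Σxᵢyᵢ = 1·1 + 6·6 + 5·8 = 77; Σxᵢ² = 62; σ²/τ² = 1.
β̂_MAP = 77 / (62 + 1) = 77/63 ≈ 1.222.

β̂_MAP = 1.222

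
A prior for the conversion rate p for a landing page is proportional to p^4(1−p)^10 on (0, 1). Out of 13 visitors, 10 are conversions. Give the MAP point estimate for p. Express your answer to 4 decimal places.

The prior density ∝ p^4(1−p)^10 is the kernel of Beta(5, 11).
Data: 10 successes in 13 trials. The binomial likelihood contributes p^10(1−p)^3, so the posterior is Beta(5+10, 11+3) = Beta(15, 14).
For Beta(a, b) with a, b > 1 the mode is (a−1)/(a+b−2) = 14/27 ≈ 0.5185.

p̂_MAP = 0.5185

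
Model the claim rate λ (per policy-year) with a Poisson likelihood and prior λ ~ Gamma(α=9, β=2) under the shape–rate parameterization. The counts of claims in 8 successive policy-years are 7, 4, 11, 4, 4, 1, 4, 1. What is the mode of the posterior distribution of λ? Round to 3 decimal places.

Σxᵢ = 7+4+11+4+4+1+4+1 = 36, with n = 8.
Posterior ∝ λ^8e^(−2λ) · λ^36e^(−8λ) = λ^44e^(−10λ), i.e. Gamma(shape=45, rate=10).
The mode of a Gamma(a, b) with a ≥ 1 (shape–rate) is (a−1)/b = 44/10 ≈ 4.400.

λ̂_MAP = 4.400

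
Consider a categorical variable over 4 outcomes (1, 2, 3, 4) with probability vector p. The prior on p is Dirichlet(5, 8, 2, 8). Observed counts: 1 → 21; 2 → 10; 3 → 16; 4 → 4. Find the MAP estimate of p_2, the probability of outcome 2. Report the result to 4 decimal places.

MAP estimate: 0.2429

The posterior is Dirichlet(αᵢ + nᵢ) = Dirichlet(26, 18, 18, 12).
For a Dirichlet(a₁,…,a_K) with all aᵢ > 1, the mode has j-th component (aⱼ − 1)/(Σaᵢ − K).
Here Σaᵢ = 74 and K = 4, so p_2 = (18 − 1)/(74 − 4) = 17/70 ≈ 0.2429.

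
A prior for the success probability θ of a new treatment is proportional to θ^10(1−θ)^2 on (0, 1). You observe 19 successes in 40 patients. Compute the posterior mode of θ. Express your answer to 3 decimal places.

The prior density ∝ θ^10(1−θ)^2 is the kernel of Beta(11, 3).
Data: 19 successes in 40 trials. The binomial likelihood contributes θ^19(1−θ)^21, so the posterior is Beta(11+19, 3+21) = Beta(30, 24).
For Beta(a, b) with a, b > 1 the mode is (a−1)/(a+b−2) = 29/52 ≈ 0.558.

θ̂_MAP = 0.558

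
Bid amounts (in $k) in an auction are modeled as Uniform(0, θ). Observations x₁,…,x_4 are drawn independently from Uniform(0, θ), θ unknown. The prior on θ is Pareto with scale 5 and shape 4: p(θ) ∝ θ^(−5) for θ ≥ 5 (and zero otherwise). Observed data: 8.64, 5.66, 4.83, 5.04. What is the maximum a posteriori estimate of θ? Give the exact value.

θ̂_MAP = 8.64

The Uniform(0, θ) likelihood is θ^(−n) for θ ≥ max(xᵢ), zero otherwise. Here max(xᵢ) = 8.64.
Posterior ∝ θ^(−5) · θ^(−4) = θ^(−9) on θ ≥ max(5, 8.64) = 8.64.
This density is strictly decreasing in θ, so the posterior mode lies at the lower boundary of the support.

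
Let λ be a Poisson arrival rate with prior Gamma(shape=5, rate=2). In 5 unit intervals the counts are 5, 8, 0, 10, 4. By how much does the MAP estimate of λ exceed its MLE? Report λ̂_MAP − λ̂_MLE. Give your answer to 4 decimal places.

Σxᵢ = 27. Posterior is Gamma(32, 7); MAP = (32−1)/7 = 31/7 ≈ 4.42857.
MLE = x̄ = 27/5 ≈ 5.40000.
Difference = 31/7 − 27/5 = -34/35 ≈ -0.9714.

MAP − MLE = -0.9714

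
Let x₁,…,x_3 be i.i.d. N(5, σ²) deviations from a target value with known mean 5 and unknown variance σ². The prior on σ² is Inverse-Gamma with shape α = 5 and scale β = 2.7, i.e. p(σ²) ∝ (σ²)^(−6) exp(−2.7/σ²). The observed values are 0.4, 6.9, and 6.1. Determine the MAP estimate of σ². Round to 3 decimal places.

σ̂²_MAP = 2.092

Sum of squared deviations about the known mean: SS = (0.4−5)² + (6.9−5)² + (6.1−5)² = 25.98.
The Normal likelihood contributes (σ²)^(−n/2) exp(−SS/(2σ²)), so the posterior is Inverse-Gamma(α + n/2, β + SS/2) = Inverse-Gamma(6.5, 15.69).
The mode of Inverse-Gamma(a, b) is b/(a+1) = 15.69/7.5 ≈ 2.092.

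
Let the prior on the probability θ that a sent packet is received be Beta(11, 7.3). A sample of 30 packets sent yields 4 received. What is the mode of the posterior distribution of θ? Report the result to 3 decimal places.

θ̂_MAP = 0.302

Prior: Beta(11, 7.3).
Data: 4 successes in 30 trials. The binomial likelihood contributes θ^4(1−θ)^26, so the posterior is Beta(11+4, 7.3+26) = Beta(15, 33.3).
For Beta(a, b) with a, b > 1 the mode is (a−1)/(a+b−2) = 14/46.3 ≈ 0.302.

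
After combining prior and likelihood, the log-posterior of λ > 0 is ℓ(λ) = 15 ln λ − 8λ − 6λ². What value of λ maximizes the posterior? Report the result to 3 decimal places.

ℓ'(λ) = 15/λ − 8 − 12λ. Setting this to zero and multiplying by λ: 12λ² + 8λ − 15 = 0.
λ = (−8 + √(8² + 4·12·15)) / (2·12) = (−8 + √784) / 24 = (−8 + 28)/24 = 5/6.
ℓ''(λ) = −15/λ² − 12 < 0, confirming a maximum.

λ̂_MAP = 0.833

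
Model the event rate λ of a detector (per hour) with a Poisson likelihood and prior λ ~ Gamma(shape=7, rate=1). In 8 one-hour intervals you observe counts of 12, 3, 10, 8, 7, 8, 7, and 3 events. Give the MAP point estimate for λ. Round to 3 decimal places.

λ̂_MAP = 7.111

Σxᵢ = 12+3+10+8+7+8+7+3 = 58, with n = 8.
Posterior ∝ λ^6e^(−1λ) · λ^58e^(−8λ) = λ^64e^(−9λ), i.e. Gamma(shape=65, rate=9).
The mode of a Gamma(a, b) with a ≥ 1 (shape–rate) is (a−1)/b = 64/9 ≈ 7.111.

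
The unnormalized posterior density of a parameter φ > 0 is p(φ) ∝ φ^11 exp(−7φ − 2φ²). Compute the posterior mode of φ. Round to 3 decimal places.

ℓ'(φ) = 11/φ − 7 − 4φ. Setting this to zero and multiplying by φ: 4φ² + 7φ − 11 = 0.
φ = (−7 + √(7² + 4·4·11)) / (2·4) = (−7 + √225) / 8 = (−7 + 15)/8 = 1.
ℓ''(φ) = −11/φ² − 4 < 0, confirming a maximum.

φ̂_MAP = 1.000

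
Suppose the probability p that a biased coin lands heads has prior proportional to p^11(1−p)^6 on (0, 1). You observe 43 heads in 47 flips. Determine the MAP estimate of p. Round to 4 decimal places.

p̂_MAP = 0.8438

The prior density ∝ p^11(1−p)^6 is the kernel of Beta(12, 7).
Data: 43 successes in 47 trials. The binomial likelihood contributes p^43(1−p)^4, so the posterior is Beta(12+43, 7+4) = Beta(55, 11).
For Beta(a, b) with a, b > 1 the mode is (a−1)/(a+b−2) = 54/64 ≈ 0.8438.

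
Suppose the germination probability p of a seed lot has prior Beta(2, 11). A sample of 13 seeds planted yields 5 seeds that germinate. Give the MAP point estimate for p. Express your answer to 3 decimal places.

p̂_MAP = 0.250

Prior: Beta(2, 11).
Data: 5 successes in 13 trials. The binomial likelihood contributes p^5(1−p)^8, so the posterior is Beta(2+5, 11+8) = Beta(7, 19).
For Beta(a, b) with a, b > 1 the mode is (a−1)/(a+b−2) = 6/24 ≈ 0.250.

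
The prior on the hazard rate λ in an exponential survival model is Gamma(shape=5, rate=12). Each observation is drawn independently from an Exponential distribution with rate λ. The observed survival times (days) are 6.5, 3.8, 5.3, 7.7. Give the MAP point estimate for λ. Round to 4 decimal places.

The Exponential(rate=λ) likelihood is ∝ λ^n e^(−λΣtᵢ). Here n = 4 and Σtᵢ = 6.5 + 3.8 + 5.3 + 7.7 = 23.3.
Posterior ∝ λ^4e^(−12λ) · λ^4e^(−23.3λ) = λ^8e^(−35.3λ), i.e. Gamma(9, 35.3).
Mode = (a−1)/b = 8/35.3 ≈ 0.2266.

λ̂_MAP = 0.2266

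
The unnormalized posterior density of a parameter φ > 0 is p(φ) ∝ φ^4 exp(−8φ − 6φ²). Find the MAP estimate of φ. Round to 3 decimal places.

φ̂_MAP = 0.333

ℓ'(φ) = 4/φ − 8 − 12φ. Setting this to zero and multiplying by φ: 12φ² + 8φ − 4 = 0.
φ = (−8 + √(8² + 4·12·4)) / (2·12) = (−8 + √256) / 24 = (−8 + 16)/24 = 1/3.
ℓ''(φ) = −4/φ² − 12 < 0, confirming a maximum.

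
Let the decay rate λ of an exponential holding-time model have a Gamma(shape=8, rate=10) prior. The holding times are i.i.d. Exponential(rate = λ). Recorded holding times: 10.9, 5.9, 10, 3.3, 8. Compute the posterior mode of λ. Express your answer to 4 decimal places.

The Exponential(rate=λ) likelihood is ∝ λ^n e^(−λΣtᵢ). Here n = 5 and Σtᵢ = 10.9 + 5.9 + 10 + 3.3 + 8 = 38.1.
Posterior ∝ λ^7e^(−10λ) · λ^5e^(−38.1λ) = λ^12e^(−48.1λ), i.e. Gamma(13, 48.1).
Mode = (a−1)/b = 12/48.1 ≈ 0.2495.

λ̂_MAP = 0.2495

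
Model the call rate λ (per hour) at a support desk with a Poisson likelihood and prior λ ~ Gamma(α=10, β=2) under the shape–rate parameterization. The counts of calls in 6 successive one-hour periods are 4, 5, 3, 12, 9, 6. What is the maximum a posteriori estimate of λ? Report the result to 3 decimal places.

Σxᵢ = 4+5+3+12+9+6 = 39, with n = 6.
Posterior ∝ λ^9e^(−2λ) · λ^39e^(−6λ) = λ^48e^(−8λ), i.e. Gamma(shape=49, rate=8).
The mode of a Gamma(a, b) with a ≥ 1 (shape–rate) is (a−1)/b = 48/8 ≈ 6.000.

λ̂_MAP = 6.000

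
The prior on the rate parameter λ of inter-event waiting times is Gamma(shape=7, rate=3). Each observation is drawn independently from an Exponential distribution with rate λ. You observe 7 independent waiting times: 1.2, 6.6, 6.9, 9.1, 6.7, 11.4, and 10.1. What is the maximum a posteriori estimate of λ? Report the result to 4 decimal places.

λ̂_MAP = 0.2364

The Exponential(rate=λ) likelihood is ∝ λ^n e^(−λΣtᵢ). Here n = 7 and Σtᵢ = 1.2 + 6.6 + 6.9 + 9.1 + 6.7 + 11.4 + 10.1 = 52.
Posterior ∝ λ^6e^(−3λ) · λ^7e^(−52λ) = λ^13e^(−55λ), i.e. Gamma(14, 55).
Mode = (a−1)/b = 13/55 ≈ 0.2364.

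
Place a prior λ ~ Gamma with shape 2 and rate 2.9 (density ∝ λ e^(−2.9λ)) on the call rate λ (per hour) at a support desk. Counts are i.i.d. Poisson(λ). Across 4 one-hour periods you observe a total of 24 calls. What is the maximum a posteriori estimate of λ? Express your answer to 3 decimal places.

λ̂_MAP = 3.623

Σxᵢ = 24, n = 4.
Posterior ∝ λe^(−2.9λ) · λ^24e^(−4λ) = λ^25e^(−6.9λ), i.e. Gamma(shape=26, rate=6.9).
The mode of a Gamma(a, b) with a ≥ 1 (shape–rate) is (a−1)/b = 25/6.9 ≈ 3.623.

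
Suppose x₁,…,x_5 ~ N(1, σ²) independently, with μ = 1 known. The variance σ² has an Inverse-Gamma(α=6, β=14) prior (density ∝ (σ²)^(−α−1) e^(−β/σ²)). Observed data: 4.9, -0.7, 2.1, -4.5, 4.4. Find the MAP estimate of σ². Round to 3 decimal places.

σ̂²_MAP = 4.691

Sum of squared deviations about the known mean: SS = (4.9−1)² + (-0.7−1)² + (2.1−1)² + (-4.5−1)² + (4.4−1)² = 61.12.
The Normal likelihood contributes (σ²)^(−n/2) exp(−SS/(2σ²)), so the posterior is Inverse-Gamma(α + n/2, β + SS/2) = Inverse-Gamma(8.5, 44.56).
The mode of Inverse-Gamma(a, b) is b/(a+1) = 44.56/9.5 ≈ 4.691.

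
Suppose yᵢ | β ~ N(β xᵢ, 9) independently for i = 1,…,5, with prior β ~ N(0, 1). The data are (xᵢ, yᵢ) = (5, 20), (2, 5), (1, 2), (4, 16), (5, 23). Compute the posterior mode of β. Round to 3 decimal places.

β̂_MAP = 3.638

log p(β | y) = −Σ(yᵢ − βxᵢ)²/(2·9) − β²/(2·1) + const.
Setting the derivative to zero: Σxᵢ(yᵢ − βxᵢ)/9 − β/1 = 0, so β = Σxᵢyᵢ / (Σxᵢ² + σ²/τ²).
Σxᵢyᵢ = 5·20 + 2·5 + 1·2 + 4·16 + 5·23 = 291; Σxᵢ² = 71; σ²/τ² = 9.
β̂_MAP = 291 / (71 + 9) = 291/80 ≈ 3.638.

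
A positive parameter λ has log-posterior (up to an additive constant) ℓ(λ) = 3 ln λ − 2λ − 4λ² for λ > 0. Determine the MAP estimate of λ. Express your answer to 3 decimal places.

ℓ'(λ) = 3/λ − 2 − 8λ. Setting this to zero and multiplying by λ: 8λ² + 2λ − 3 = 0.
λ = (−2 + √(2² + 4·8·3)) / (2·8) = (−2 + √100) / 16 = (−2 + 10)/16 = 1/2.
ℓ''(λ) = −3/λ² − 8 < 0, confirming a maximum.

λ̂_MAP = 0.500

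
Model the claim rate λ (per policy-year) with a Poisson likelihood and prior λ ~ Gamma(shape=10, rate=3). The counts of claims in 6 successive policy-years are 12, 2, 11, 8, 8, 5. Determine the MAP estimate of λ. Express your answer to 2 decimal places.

Σxᵢ = 12+2+11+8+8+5 = 46, with n = 6.
Posterior ∝ λ^9e^(−3λ) · λ^46e^(−6λ) = λ^55e^(−9λ), i.e. Gamma(shape=56, rate=9).
The mode of a Gamma(a, b) with a ≥ 1 (shape–rate) is (a−1)/b = 55/9 ≈ 6.11.

λ̂_MAP = 6.11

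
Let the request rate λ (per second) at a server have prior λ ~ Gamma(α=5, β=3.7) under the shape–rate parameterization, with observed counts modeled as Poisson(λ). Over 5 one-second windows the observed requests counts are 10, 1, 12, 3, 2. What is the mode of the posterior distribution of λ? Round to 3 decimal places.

λ̂_MAP = 3.678

Σxᵢ = 10+1+12+3+2 = 28, with n = 5.
Posterior ∝ λ^4e^(−3.7λ) · λ^28e^(−5λ) = λ^32e^(−8.7λ), i.e. Gamma(shape=33, rate=8.7).
The mode of a Gamma(a, b) with a ≥ 1 (shape–rate) is (a−1)/b = 32/8.7 ≈ 3.678.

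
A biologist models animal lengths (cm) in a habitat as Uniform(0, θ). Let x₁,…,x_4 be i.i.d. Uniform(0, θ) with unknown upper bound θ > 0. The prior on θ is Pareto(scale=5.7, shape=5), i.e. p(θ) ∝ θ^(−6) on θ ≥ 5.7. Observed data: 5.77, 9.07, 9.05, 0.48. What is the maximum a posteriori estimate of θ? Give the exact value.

The Uniform(0, θ) likelihood is θ^(−n) for θ ≥ max(xᵢ), zero otherwise. Here max(xᵢ) = 9.07.
Posterior ∝ θ^(−6) · θ^(−4) = θ^(−10) on θ ≥ max(5.7, 9.07) = 9.07.
This density is strictly decreasing in θ, so the posterior mode lies at the lower boundary of the support.

θ̂_MAP = 9.07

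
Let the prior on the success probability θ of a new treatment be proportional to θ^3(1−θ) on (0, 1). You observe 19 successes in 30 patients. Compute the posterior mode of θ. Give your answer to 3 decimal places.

θ̂_MAP = 0.647

The prior density ∝ θ^3(1−θ)^1 is the kernel of Beta(4, 2).
Data: 19 successes in 30 trials. The binomial likelihood contributes θ^19(1−θ)^11, so the posterior is Beta(4+19, 2+11) = Beta(23, 13).
For Beta(a, b) with a, b > 1 the mode is (a−1)/(a+b−2) = 22/34 ≈ 0.647.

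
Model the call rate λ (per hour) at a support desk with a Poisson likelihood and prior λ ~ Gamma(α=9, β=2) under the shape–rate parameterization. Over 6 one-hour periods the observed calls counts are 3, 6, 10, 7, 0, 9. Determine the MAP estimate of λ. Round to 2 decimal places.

Σxᵢ = 3+6+10+7+0+9 = 35, with n = 6.
Posterior ∝ λ^8e^(−2λ) · λ^35e^(−6λ) = λ^43e^(−8λ), i.e. Gamma(shape=44, rate=8).
The mode of a Gamma(a, b) with a ≥ 1 (shape–rate) is (a−1)/b = 43/8 ≈ 5.38.

λ̂_MAP = 5.38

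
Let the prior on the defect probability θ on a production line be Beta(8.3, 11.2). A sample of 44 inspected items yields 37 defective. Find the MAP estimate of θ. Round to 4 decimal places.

Prior: Beta(8.3, 11.2).
Data: 37 successes in 44 trials. The binomial likelihood contributes θ^37(1−θ)^7, so the posterior is Beta(8.3+37, 11.2+7) = Beta(45.3, 18.2).
For Beta(a, b) with a, b > 1 the mode is (a−1)/(a+b−2) = 44.3/61.5 ≈ 0.7203.

θ̂_MAP = 0.7203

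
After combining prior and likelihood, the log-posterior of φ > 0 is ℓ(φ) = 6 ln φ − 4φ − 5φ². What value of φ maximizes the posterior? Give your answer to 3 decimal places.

ℓ'(φ) = 6/φ − 4 − 10φ. Setting this to zero and multiplying by φ: 10φ² + 4φ − 6 = 0.
φ = (−4 + √(4² + 4·10·6)) / (2·10) = (−4 + √256) / 20 = (−4 + 16)/20 = 3/5.
ℓ''(φ) = −6/φ² − 10 < 0, confirming a maximum.

φ̂_MAP = 0.600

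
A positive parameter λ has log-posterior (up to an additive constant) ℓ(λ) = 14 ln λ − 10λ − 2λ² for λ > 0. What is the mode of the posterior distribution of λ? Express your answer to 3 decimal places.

λ̂_MAP = 1.000

ℓ'(λ) = 14/λ − 10 − 4λ. Setting this to zero and multiplying by λ: 4λ² + 10λ − 14 = 0.
λ = (−10 + √(10² + 4·4·14)) / (2·4) = (−10 + √324) / 8 = (−10 + 18)/8 = 1.
ℓ''(λ) = −14/λ² − 4 < 0, confirming a maximum.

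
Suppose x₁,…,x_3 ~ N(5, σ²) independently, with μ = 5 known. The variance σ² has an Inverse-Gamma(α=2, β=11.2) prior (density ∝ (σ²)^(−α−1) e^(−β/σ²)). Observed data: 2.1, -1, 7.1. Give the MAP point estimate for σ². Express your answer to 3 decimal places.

Sum of squared deviations about the known mean: SS = (2.1−5)² + (-1−5)² + (7.1−5)² = 48.82.
The Normal likelihood contributes (σ²)^(−n/2) exp(−SS/(2σ²)), so the posterior is Inverse-Gamma(α + n/2, β + SS/2) = Inverse-Gamma(3.5, 35.61).
The mode of Inverse-Gamma(a, b) is b/(a+1) = 35.61/4.5 ≈ 7.913.

σ̂²_MAP = 7.913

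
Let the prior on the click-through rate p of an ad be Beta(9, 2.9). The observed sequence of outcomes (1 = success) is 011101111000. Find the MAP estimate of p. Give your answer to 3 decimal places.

p̂_MAP = 0.685

Prior: Beta(9, 2.9).
Data: 7 successes in 12 trials (from the sequence). The binomial likelihood contributes p^7(1−p)^5, so the posterior is Beta(9+7, 2.9+5) = Beta(16, 7.9).
For Beta(a, b) with a, b > 1 the mode is (a−1)/(a+b−2) = 15/21.9 ≈ 0.685.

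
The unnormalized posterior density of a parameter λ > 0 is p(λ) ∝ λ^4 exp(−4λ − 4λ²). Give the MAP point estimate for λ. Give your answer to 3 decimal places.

ℓ'(λ) = 4/λ − 4 − 8λ. Setting this to zero and multiplying by λ: 8λ² + 4λ − 4 = 0.
λ = (−4 + √(4² + 4·8·4)) / (2·8) = (−4 + √144) / 16 = (−4 + 12)/16 = 1/2.
ℓ''(λ) = −4/λ² − 8 < 0, confirming a maximum.

λ̂_MAP = 0.500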